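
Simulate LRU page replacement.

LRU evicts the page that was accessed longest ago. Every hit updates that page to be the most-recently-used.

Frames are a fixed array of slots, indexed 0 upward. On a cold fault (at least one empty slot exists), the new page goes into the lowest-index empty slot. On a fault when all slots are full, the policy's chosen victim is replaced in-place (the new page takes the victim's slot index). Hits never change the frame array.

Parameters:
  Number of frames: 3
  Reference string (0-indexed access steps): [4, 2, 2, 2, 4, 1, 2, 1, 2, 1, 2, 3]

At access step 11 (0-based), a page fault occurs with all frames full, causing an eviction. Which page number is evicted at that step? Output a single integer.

Step 0: ref 4 -> FAULT, frames=[4,-,-]
Step 1: ref 2 -> FAULT, frames=[4,2,-]
Step 2: ref 2 -> HIT, frames=[4,2,-]
Step 3: ref 2 -> HIT, frames=[4,2,-]
Step 4: ref 4 -> HIT, frames=[4,2,-]
Step 5: ref 1 -> FAULT, frames=[4,2,1]
Step 6: ref 2 -> HIT, frames=[4,2,1]
Step 7: ref 1 -> HIT, frames=[4,2,1]
Step 8: ref 2 -> HIT, frames=[4,2,1]
Step 9: ref 1 -> HIT, frames=[4,2,1]
Step 10: ref 2 -> HIT, frames=[4,2,1]
Step 11: ref 3 -> FAULT, evict 4, frames=[3,2,1]
At step 11: evicted page 4

Answer: 4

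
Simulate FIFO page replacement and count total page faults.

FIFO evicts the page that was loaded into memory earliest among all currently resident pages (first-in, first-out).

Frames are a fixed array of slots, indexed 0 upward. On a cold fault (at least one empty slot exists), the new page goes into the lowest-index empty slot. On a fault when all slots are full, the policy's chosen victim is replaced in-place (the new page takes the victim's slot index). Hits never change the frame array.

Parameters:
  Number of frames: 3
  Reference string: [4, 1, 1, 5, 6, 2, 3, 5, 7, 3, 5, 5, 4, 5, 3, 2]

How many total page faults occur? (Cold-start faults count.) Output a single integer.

Answer: 11

Derivation:
Step 0: ref 4 → FAULT, frames=[4,-,-]
Step 1: ref 1 → FAULT, frames=[4,1,-]
Step 2: ref 1 → HIT, frames=[4,1,-]
Step 3: ref 5 → FAULT, frames=[4,1,5]
Step 4: ref 6 → FAULT (evict 4), frames=[6,1,5]
Step 5: ref 2 → FAULT (evict 1), frames=[6,2,5]
Step 6: ref 3 → FAULT (evict 5), frames=[6,2,3]
Step 7: ref 5 → FAULT (evict 6), frames=[5,2,3]
Step 8: ref 7 → FAULT (evict 2), frames=[5,7,3]
Step 9: ref 3 → HIT, frames=[5,7,3]
Step 10: ref 5 → HIT, frames=[5,7,3]
Step 11: ref 5 → HIT, frames=[5,7,3]
Step 12: ref 4 → FAULT (evict 3), frames=[5,7,4]
Step 13: ref 5 → HIT, frames=[5,7,4]
Step 14: ref 3 → FAULT (evict 5), frames=[3,7,4]
Step 15: ref 2 → FAULT (evict 7), frames=[3,2,4]
Total faults: 11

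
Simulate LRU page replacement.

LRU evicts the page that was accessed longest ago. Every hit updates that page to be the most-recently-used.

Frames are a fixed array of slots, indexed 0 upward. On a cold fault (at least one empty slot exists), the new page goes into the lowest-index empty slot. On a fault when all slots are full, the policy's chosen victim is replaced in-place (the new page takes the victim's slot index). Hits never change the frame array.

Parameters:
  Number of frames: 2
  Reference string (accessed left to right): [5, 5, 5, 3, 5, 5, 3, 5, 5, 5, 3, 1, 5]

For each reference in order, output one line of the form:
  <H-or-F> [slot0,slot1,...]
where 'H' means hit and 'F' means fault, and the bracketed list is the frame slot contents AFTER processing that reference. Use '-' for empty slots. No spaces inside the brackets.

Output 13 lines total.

F [5,-]
H [5,-]
H [5,-]
F [5,3]
H [5,3]
H [5,3]
H [5,3]
H [5,3]
H [5,3]
H [5,3]
H [5,3]
F [1,3]
F [1,5]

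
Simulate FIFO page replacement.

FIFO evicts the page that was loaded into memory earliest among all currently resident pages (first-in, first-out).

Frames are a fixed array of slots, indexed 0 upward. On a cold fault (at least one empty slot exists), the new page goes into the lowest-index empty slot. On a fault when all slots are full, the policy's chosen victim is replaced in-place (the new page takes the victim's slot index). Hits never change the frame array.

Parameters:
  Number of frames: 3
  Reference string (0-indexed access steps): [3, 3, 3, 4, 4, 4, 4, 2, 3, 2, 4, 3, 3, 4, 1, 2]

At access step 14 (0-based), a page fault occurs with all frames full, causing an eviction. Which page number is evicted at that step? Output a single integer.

Answer: 3

Derivation:
Step 0: ref 3 -> FAULT, frames=[3,-,-]
Step 1: ref 3 -> HIT, frames=[3,-,-]
Step 2: ref 3 -> HIT, frames=[3,-,-]
Step 3: ref 4 -> FAULT, frames=[3,4,-]
Step 4: ref 4 -> HIT, frames=[3,4,-]
Step 5: ref 4 -> HIT, frames=[3,4,-]
Step 6: ref 4 -> HIT, frames=[3,4,-]
Step 7: ref 2 -> FAULT, frames=[3,4,2]
Step 8: ref 3 -> HIT, frames=[3,4,2]
Step 9: ref 2 -> HIT, frames=[3,4,2]
Step 10: ref 4 -> HIT, frames=[3,4,2]
Step 11: ref 3 -> HIT, frames=[3,4,2]
Step 12: ref 3 -> HIT, frames=[3,4,2]
Step 13: ref 4 -> HIT, frames=[3,4,2]
Step 14: ref 1 -> FAULT, evict 3, frames=[1,4,2]
At step 14: evicted page 3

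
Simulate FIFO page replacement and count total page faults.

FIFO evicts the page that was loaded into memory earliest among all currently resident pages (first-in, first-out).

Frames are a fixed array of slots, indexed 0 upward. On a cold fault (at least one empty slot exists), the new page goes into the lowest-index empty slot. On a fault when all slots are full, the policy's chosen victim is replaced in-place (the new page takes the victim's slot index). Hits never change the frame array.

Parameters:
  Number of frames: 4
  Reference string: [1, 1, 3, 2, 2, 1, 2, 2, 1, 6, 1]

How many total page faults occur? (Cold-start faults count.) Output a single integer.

Step 0: ref 1 → FAULT, frames=[1,-,-,-]
Step 1: ref 1 → HIT, frames=[1,-,-,-]
Step 2: ref 3 → FAULT, frames=[1,3,-,-]
Step 3: ref 2 → FAULT, frames=[1,3,2,-]
Step 4: ref 2 → HIT, frames=[1,3,2,-]
Step 5: ref 1 → HIT, frames=[1,3,2,-]
Step 6: ref 2 → HIT, frames=[1,3,2,-]
Step 7: ref 2 → HIT, frames=[1,3,2,-]
Step 8: ref 1 → HIT, frames=[1,3,2,-]
Step 9: ref 6 → FAULT, frames=[1,3,2,6]
Step 10: ref 1 → HIT, frames=[1,3,2,6]
Total faults: 4

Answer: 4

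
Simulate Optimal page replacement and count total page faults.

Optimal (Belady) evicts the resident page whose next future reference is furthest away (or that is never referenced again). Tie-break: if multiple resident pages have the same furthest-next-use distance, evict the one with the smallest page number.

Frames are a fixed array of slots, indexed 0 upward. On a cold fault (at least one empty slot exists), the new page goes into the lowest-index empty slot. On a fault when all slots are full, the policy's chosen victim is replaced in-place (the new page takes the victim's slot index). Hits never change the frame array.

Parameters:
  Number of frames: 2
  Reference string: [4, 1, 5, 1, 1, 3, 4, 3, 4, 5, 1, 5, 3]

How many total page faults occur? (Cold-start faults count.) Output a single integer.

Answer: 8

Derivation:
Step 0: ref 4 → FAULT, frames=[4,-]
Step 1: ref 1 → FAULT, frames=[4,1]
Step 2: ref 5 → FAULT (evict 4), frames=[5,1]
Step 3: ref 1 → HIT, frames=[5,1]
Step 4: ref 1 → HIT, frames=[5,1]
Step 5: ref 3 → FAULT (evict 1), frames=[5,3]
Step 6: ref 4 → FAULT (evict 5), frames=[4,3]
Step 7: ref 3 → HIT, frames=[4,3]
Step 8: ref 4 → HIT, frames=[4,3]
Step 9: ref 5 → FAULT (evict 4), frames=[5,3]
Step 10: ref 1 → FAULT (evict 3), frames=[5,1]
Step 11: ref 5 → HIT, frames=[5,1]
Step 12: ref 3 → FAULT (evict 1), frames=[5,3]
Total faults: 8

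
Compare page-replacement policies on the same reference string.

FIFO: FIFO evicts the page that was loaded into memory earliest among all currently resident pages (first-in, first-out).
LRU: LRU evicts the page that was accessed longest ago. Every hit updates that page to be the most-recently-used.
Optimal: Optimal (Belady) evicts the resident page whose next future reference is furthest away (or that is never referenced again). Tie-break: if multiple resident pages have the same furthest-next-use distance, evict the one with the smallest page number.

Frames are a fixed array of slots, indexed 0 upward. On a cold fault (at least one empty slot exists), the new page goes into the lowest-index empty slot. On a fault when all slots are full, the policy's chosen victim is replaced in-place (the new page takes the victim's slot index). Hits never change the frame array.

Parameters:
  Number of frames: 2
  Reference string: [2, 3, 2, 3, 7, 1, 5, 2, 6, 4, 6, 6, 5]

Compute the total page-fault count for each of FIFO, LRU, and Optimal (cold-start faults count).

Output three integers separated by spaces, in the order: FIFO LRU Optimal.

Answer: 9 9 8

Derivation:
--- FIFO ---
  step 0: ref 2 -> FAULT, frames=[2,-] (faults so far: 1)
  step 1: ref 3 -> FAULT, frames=[2,3] (faults so far: 2)
  step 2: ref 2 -> HIT, frames=[2,3] (faults so far: 2)
  step 3: ref 3 -> HIT, frames=[2,3] (faults so far: 2)
  step 4: ref 7 -> FAULT, evict 2, frames=[7,3] (faults so far: 3)
  step 5: ref 1 -> FAULT, evict 3, frames=[7,1] (faults so far: 4)
  step 6: ref 5 -> FAULT, evict 7, frames=[5,1] (faults so far: 5)
  step 7: ref 2 -> FAULT, evict 1, frames=[5,2] (faults so far: 6)
  step 8: ref 6 -> FAULT, evict 5, frames=[6,2] (faults so far: 7)
  step 9: ref 4 -> FAULT, evict 2, frames=[6,4] (faults so far: 8)
  step 10: ref 6 -> HIT, frames=[6,4] (faults so far: 8)
  step 11: ref 6 -> HIT, frames=[6,4] (faults so far: 8)
  step 12: ref 5 -> FAULT, evict 6, frames=[5,4] (faults so far: 9)
  FIFO total faults: 9
--- LRU ---
  step 0: ref 2 -> FAULT, frames=[2,-] (faults so far: 1)
  step 1: ref 3 -> FAULT, frames=[2,3] (faults so far: 2)
  step 2: ref 2 -> HIT, frames=[2,3] (faults so far: 2)
  step 3: ref 3 -> HIT, frames=[2,3] (faults so far: 2)
  step 4: ref 7 -> FAULT, evict 2, frames=[7,3] (faults so far: 3)
  step 5: ref 1 -> FAULT, evict 3, frames=[7,1] (faults so far: 4)
  step 6: ref 5 -> FAULT, evict 7, frames=[5,1] (faults so far: 5)
  step 7: ref 2 -> FAULT, evict 1, frames=[5,2] (faults so far: 6)
  step 8: ref 6 -> FAULT, evict 5, frames=[6,2] (faults so far: 7)
  step 9: ref 4 -> FAULT, evict 2, frames=[6,4] (faults so far: 8)
  step 10: ref 6 -> HIT, frames=[6,4] (faults so far: 8)
  step 11: ref 6 -> HIT, frames=[6,4] (faults so far: 8)
  step 12: ref 5 -> FAULT, evict 4, frames=[6,5] (faults so far: 9)
  LRU total faults: 9
--- Optimal ---
  step 0: ref 2 -> FAULT, frames=[2,-] (faults so far: 1)
  step 1: ref 3 -> FAULT, frames=[2,3] (faults so far: 2)
  step 2: ref 2 -> HIT, frames=[2,3] (faults so far: 2)
  step 3: ref 3 -> HIT, frames=[2,3] (faults so far: 2)
  step 4: ref 7 -> FAULT, evict 3, frames=[2,7] (faults so far: 3)
  step 5: ref 1 -> FAULT, evict 7, frames=[2,1] (faults so far: 4)
  step 6: ref 5 -> FAULT, evict 1, frames=[2,5] (faults so far: 5)
  step 7: ref 2 -> HIT, frames=[2,5] (faults so far: 5)
  step 8: ref 6 -> FAULT, evict 2, frames=[6,5] (faults so far: 6)
  step 9: ref 4 -> FAULT, evict 5, frames=[6,4] (faults so far: 7)
  step 10: ref 6 -> HIT, frames=[6,4] (faults so far: 7)
  step 11: ref 6 -> HIT, frames=[6,4] (faults so far: 7)
  step 12: ref 5 -> FAULT, evict 4, frames=[6,5] (faults so far: 8)
  Optimal total faults: 8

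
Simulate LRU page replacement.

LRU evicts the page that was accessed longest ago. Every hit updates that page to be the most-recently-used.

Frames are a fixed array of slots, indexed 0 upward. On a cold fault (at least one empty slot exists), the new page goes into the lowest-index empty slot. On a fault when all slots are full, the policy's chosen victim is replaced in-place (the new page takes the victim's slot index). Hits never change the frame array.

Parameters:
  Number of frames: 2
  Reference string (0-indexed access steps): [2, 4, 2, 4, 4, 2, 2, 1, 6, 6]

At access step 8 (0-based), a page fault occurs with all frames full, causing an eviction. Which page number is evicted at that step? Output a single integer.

Step 0: ref 2 -> FAULT, frames=[2,-]
Step 1: ref 4 -> FAULT, frames=[2,4]
Step 2: ref 2 -> HIT, frames=[2,4]
Step 3: ref 4 -> HIT, frames=[2,4]
Step 4: ref 4 -> HIT, frames=[2,4]
Step 5: ref 2 -> HIT, frames=[2,4]
Step 6: ref 2 -> HIT, frames=[2,4]
Step 7: ref 1 -> FAULT, evict 4, frames=[2,1]
Step 8: ref 6 -> FAULT, evict 2, frames=[6,1]
At step 8: evicted page 2

Answer: 2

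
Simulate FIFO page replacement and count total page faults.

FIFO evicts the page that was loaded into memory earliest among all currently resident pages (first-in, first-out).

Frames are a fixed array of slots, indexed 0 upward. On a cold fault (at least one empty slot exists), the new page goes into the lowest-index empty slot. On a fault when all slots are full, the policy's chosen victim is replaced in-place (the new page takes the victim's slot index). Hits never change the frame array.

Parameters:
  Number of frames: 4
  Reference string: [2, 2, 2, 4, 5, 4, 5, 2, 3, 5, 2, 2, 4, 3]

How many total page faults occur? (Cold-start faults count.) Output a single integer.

Step 0: ref 2 → FAULT, frames=[2,-,-,-]
Step 1: ref 2 → HIT, frames=[2,-,-,-]
Step 2: ref 2 → HIT, frames=[2,-,-,-]
Step 3: ref 4 → FAULT, frames=[2,4,-,-]
Step 4: ref 5 → FAULT, frames=[2,4,5,-]
Step 5: ref 4 → HIT, frames=[2,4,5,-]
Step 6: ref 5 → HIT, frames=[2,4,5,-]
Step 7: ref 2 → HIT, frames=[2,4,5,-]
Step 8: ref 3 → FAULT, frames=[2,4,5,3]
Step 9: ref 5 → HIT, frames=[2,4,5,3]
Step 10: ref 2 → HIT, frames=[2,4,5,3]
Step 11: ref 2 → HIT, frames=[2,4,5,3]
Step 12: ref 4 → HIT, frames=[2,4,5,3]
Step 13: ref 3 → HIT, frames=[2,4,5,3]
Total faults: 4

Answer: 4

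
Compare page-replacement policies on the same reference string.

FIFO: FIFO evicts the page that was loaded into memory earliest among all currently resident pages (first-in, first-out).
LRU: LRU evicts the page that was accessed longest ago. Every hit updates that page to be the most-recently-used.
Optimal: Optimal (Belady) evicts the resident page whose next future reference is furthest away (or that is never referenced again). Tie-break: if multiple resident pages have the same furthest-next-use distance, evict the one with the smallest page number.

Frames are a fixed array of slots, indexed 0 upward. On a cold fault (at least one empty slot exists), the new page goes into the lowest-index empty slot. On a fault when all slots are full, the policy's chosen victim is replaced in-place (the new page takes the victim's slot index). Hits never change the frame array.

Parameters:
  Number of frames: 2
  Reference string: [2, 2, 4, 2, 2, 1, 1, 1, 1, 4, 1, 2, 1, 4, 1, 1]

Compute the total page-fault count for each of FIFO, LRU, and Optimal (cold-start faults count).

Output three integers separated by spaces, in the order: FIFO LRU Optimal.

Answer: 6 6 5

Derivation:
--- FIFO ---
  step 0: ref 2 -> FAULT, frames=[2,-] (faults so far: 1)
  step 1: ref 2 -> HIT, frames=[2,-] (faults so far: 1)
  step 2: ref 4 -> FAULT, frames=[2,4] (faults so far: 2)
  step 3: ref 2 -> HIT, frames=[2,4] (faults so far: 2)
  step 4: ref 2 -> HIT, frames=[2,4] (faults so far: 2)
  step 5: ref 1 -> FAULT, evict 2, frames=[1,4] (faults so far: 3)
  step 6: ref 1 -> HIT, frames=[1,4] (faults so far: 3)
  step 7: ref 1 -> HIT, frames=[1,4] (faults so far: 3)
  step 8: ref 1 -> HIT, frames=[1,4] (faults so far: 3)
  step 9: ref 4 -> HIT, frames=[1,4] (faults so far: 3)
  step 10: ref 1 -> HIT, frames=[1,4] (faults so far: 3)
  step 11: ref 2 -> FAULT, evict 4, frames=[1,2] (faults so far: 4)
  step 12: ref 1 -> HIT, frames=[1,2] (faults so far: 4)
  step 13: ref 4 -> FAULT, evict 1, frames=[4,2] (faults so far: 5)
  step 14: ref 1 -> FAULT, evict 2, frames=[4,1] (faults so far: 6)
  step 15: ref 1 -> HIT, frames=[4,1] (faults so far: 6)
  FIFO total faults: 6
--- LRU ---
  step 0: ref 2 -> FAULT, frames=[2,-] (faults so far: 1)
  step 1: ref 2 -> HIT, frames=[2,-] (faults so far: 1)
  step 2: ref 4 -> FAULT, frames=[2,4] (faults so far: 2)
  step 3: ref 2 -> HIT, frames=[2,4] (faults so far: 2)
  step 4: ref 2 -> HIT, frames=[2,4] (faults so far: 2)
  step 5: ref 1 -> FAULT, evict 4, frames=[2,1] (faults so far: 3)
  step 6: ref 1 -> HIT, frames=[2,1] (faults so far: 3)
  step 7: ref 1 -> HIT, frames=[2,1] (faults so far: 3)
  step 8: ref 1 -> HIT, frames=[2,1] (faults so far: 3)
  step 9: ref 4 -> FAULT, evict 2, frames=[4,1] (faults so far: 4)
  step 10: ref 1 -> HIT, frames=[4,1] (faults so far: 4)
  step 11: ref 2 -> FAULT, evict 4, frames=[2,1] (faults so far: 5)
  step 12: ref 1 -> HIT, frames=[2,1] (faults so far: 5)
  step 13: ref 4 -> FAULT, evict 2, frames=[4,1] (faults so far: 6)
  step 14: ref 1 -> HIT, frames=[4,1] (faults so far: 6)
  step 15: ref 1 -> HIT, frames=[4,1] (faults so far: 6)
  LRU total faults: 6
--- Optimal ---
  step 0: ref 2 -> FAULT, frames=[2,-] (faults so far: 1)
  step 1: ref 2 -> HIT, frames=[2,-] (faults so far: 1)
  step 2: ref 4 -> FAULT, frames=[2,4] (faults so far: 2)
  step 3: ref 2 -> HIT, frames=[2,4] (faults so far: 2)
  step 4: ref 2 -> HIT, frames=[2,4] (faults so far: 2)
  step 5: ref 1 -> FAULT, evict 2, frames=[1,4] (faults so far: 3)
  step 6: ref 1 -> HIT, frames=[1,4] (faults so far: 3)
  step 7: ref 1 -> HIT, frames=[1,4] (faults so far: 3)
  step 8: ref 1 -> HIT, frames=[1,4] (faults so far: 3)
  step 9: ref 4 -> HIT, frames=[1,4] (faults so far: 3)
  step 10: ref 1 -> HIT, frames=[1,4] (faults so far: 3)
  step 11: ref 2 -> FAULT, evict 4, frames=[1,2] (faults so far: 4)
  step 12: ref 1 -> HIT, frames=[1,2] (faults so far: 4)
  step 13: ref 4 -> FAULT, evict 2, frames=[1,4] (faults so far: 5)
  step 14: ref 1 -> HIT, frames=[1,4] (faults so far: 5)
  step 15: ref 1 -> HIT, frames=[1,4] (faults so far: 5)
  Optimal total faults: 5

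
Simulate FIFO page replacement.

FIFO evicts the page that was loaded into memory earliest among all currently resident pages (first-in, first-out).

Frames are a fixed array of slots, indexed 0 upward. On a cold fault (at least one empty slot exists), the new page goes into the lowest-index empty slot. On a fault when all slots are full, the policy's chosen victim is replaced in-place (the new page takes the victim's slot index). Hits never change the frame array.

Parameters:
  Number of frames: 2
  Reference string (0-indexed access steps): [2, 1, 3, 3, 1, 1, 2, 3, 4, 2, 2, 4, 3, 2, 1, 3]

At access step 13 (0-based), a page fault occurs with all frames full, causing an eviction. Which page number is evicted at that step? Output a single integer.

Answer: 4

Derivation:
Step 0: ref 2 -> FAULT, frames=[2,-]
Step 1: ref 1 -> FAULT, frames=[2,1]
Step 2: ref 3 -> FAULT, evict 2, frames=[3,1]
Step 3: ref 3 -> HIT, frames=[3,1]
Step 4: ref 1 -> HIT, frames=[3,1]
Step 5: ref 1 -> HIT, frames=[3,1]
Step 6: ref 2 -> FAULT, evict 1, frames=[3,2]
Step 7: ref 3 -> HIT, frames=[3,2]
Step 8: ref 4 -> FAULT, evict 3, frames=[4,2]
Step 9: ref 2 -> HIT, frames=[4,2]
Step 10: ref 2 -> HIT, frames=[4,2]
Step 11: ref 4 -> HIT, frames=[4,2]
Step 12: ref 3 -> FAULT, evict 2, frames=[4,3]
Step 13: ref 2 -> FAULT, evict 4, frames=[2,3]
At step 13: evicted page 4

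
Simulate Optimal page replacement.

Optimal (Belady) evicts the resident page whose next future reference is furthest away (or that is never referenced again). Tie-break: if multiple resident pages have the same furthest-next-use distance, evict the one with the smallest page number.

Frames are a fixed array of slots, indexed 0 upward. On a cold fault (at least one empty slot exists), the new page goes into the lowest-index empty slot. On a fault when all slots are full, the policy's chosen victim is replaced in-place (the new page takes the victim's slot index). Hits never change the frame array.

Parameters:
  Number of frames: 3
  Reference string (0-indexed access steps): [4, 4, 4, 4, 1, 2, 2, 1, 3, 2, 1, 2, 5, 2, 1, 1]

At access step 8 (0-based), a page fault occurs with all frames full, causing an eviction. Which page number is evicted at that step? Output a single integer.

Step 0: ref 4 -> FAULT, frames=[4,-,-]
Step 1: ref 4 -> HIT, frames=[4,-,-]
Step 2: ref 4 -> HIT, frames=[4,-,-]
Step 3: ref 4 -> HIT, frames=[4,-,-]
Step 4: ref 1 -> FAULT, frames=[4,1,-]
Step 5: ref 2 -> FAULT, frames=[4,1,2]
Step 6: ref 2 -> HIT, frames=[4,1,2]
Step 7: ref 1 -> HIT, frames=[4,1,2]
Step 8: ref 3 -> FAULT, evict 4, frames=[3,1,2]
At step 8: evicted page 4

Answer: 4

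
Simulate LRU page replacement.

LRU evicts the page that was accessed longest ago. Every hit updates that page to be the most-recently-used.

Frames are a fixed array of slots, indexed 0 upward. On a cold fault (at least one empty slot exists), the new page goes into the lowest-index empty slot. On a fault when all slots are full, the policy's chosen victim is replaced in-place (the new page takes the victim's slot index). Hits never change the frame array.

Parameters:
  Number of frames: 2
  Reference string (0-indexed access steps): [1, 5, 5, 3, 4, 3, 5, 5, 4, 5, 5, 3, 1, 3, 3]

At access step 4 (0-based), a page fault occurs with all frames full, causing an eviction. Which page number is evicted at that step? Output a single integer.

Step 0: ref 1 -> FAULT, frames=[1,-]
Step 1: ref 5 -> FAULT, frames=[1,5]
Step 2: ref 5 -> HIT, frames=[1,5]
Step 3: ref 3 -> FAULT, evict 1, frames=[3,5]
Step 4: ref 4 -> FAULT, evict 5, frames=[3,4]
At step 4: evicted page 5

Answer: 5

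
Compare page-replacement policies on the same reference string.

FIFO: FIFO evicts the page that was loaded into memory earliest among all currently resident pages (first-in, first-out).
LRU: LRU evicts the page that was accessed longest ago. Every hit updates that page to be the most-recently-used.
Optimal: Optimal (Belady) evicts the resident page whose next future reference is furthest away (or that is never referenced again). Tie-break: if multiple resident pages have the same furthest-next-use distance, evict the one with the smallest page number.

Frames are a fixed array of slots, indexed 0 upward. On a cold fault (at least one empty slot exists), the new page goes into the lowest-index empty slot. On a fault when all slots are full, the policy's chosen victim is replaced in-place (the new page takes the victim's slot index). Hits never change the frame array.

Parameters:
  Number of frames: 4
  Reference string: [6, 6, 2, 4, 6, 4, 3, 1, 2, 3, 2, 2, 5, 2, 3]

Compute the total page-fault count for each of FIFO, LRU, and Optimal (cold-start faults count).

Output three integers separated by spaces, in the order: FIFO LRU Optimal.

Answer: 7 7 6

Derivation:
--- FIFO ---
  step 0: ref 6 -> FAULT, frames=[6,-,-,-] (faults so far: 1)
  step 1: ref 6 -> HIT, frames=[6,-,-,-] (faults so far: 1)
  step 2: ref 2 -> FAULT, frames=[6,2,-,-] (faults so far: 2)
  step 3: ref 4 -> FAULT, frames=[6,2,4,-] (faults so far: 3)
  step 4: ref 6 -> HIT, frames=[6,2,4,-] (faults so far: 3)
  step 5: ref 4 -> HIT, frames=[6,2,4,-] (faults so far: 3)
  step 6: ref 3 -> FAULT, frames=[6,2,4,3] (faults so far: 4)
  step 7: ref 1 -> FAULT, evict 6, frames=[1,2,4,3] (faults so far: 5)
  step 8: ref 2 -> HIT, frames=[1,2,4,3] (faults so far: 5)
  step 9: ref 3 -> HIT, frames=[1,2,4,3] (faults so far: 5)
  step 10: ref 2 -> HIT, frames=[1,2,4,3] (faults so far: 5)
  step 11: ref 2 -> HIT, frames=[1,2,4,3] (faults so far: 5)
  step 12: ref 5 -> FAULT, evict 2, frames=[1,5,4,3] (faults so far: 6)
  step 13: ref 2 -> FAULT, evict 4, frames=[1,5,2,3] (faults so far: 7)
  step 14: ref 3 -> HIT, frames=[1,5,2,3] (faults so far: 7)
  FIFO total faults: 7
--- LRU ---
  step 0: ref 6 -> FAULT, frames=[6,-,-,-] (faults so far: 1)
  step 1: ref 6 -> HIT, frames=[6,-,-,-] (faults so far: 1)
  step 2: ref 2 -> FAULT, frames=[6,2,-,-] (faults so far: 2)
  step 3: ref 4 -> FAULT, frames=[6,2,4,-] (faults so far: 3)
  step 4: ref 6 -> HIT, frames=[6,2,4,-] (faults so far: 3)
  step 5: ref 4 -> HIT, frames=[6,2,4,-] (faults so far: 3)
  step 6: ref 3 -> FAULT, frames=[6,2,4,3] (faults so far: 4)
  step 7: ref 1 -> FAULT, evict 2, frames=[6,1,4,3] (faults so far: 5)
  step 8: ref 2 -> FAULT, evict 6, frames=[2,1,4,3] (faults so far: 6)
  step 9: ref 3 -> HIT, frames=[2,1,4,3] (faults so far: 6)
  step 10: ref 2 -> HIT, frames=[2,1,4,3] (faults so far: 6)
  step 11: ref 2 -> HIT, frames=[2,1,4,3] (faults so far: 6)
  step 12: ref 5 -> FAULT, evict 4, frames=[2,1,5,3] (faults so far: 7)
  step 13: ref 2 -> HIT, frames=[2,1,5,3] (faults so far: 7)
  step 14: ref 3 -> HIT, frames=[2,1,5,3] (faults so far: 7)
  LRU total faults: 7
--- Optimal ---
  step 0: ref 6 -> FAULT, frames=[6,-,-,-] (faults so far: 1)
  step 1: ref 6 -> HIT, frames=[6,-,-,-] (faults so far: 1)
  step 2: ref 2 -> FAULT, frames=[6,2,-,-] (faults so far: 2)
  step 3: ref 4 -> FAULT, frames=[6,2,4,-] (faults so far: 3)
  step 4: ref 6 -> HIT, frames=[6,2,4,-] (faults so far: 3)
  step 5: ref 4 -> HIT, frames=[6,2,4,-] (faults so far: 3)
  step 6: ref 3 -> FAULT, frames=[6,2,4,3] (faults so far: 4)
  step 7: ref 1 -> FAULT, evict 4, frames=[6,2,1,3] (faults so far: 5)
  step 8: ref 2 -> HIT, frames=[6,2,1,3] (faults so far: 5)
  step 9: ref 3 -> HIT, frames=[6,2,1,3] (faults so far: 5)
  step 10: ref 2 -> HIT, frames=[6,2,1,3] (faults so far: 5)
  step 11: ref 2 -> HIT, frames=[6,2,1,3] (faults so far: 5)
  step 12: ref 5 -> FAULT, evict 1, frames=[6,2,5,3] (faults so far: 6)
  step 13: ref 2 -> HIT, frames=[6,2,5,3] (faults so far: 6)
  step 14: ref 3 -> HIT, frames=[6,2,5,3] (faults so far: 6)
  Optimal total faults: 6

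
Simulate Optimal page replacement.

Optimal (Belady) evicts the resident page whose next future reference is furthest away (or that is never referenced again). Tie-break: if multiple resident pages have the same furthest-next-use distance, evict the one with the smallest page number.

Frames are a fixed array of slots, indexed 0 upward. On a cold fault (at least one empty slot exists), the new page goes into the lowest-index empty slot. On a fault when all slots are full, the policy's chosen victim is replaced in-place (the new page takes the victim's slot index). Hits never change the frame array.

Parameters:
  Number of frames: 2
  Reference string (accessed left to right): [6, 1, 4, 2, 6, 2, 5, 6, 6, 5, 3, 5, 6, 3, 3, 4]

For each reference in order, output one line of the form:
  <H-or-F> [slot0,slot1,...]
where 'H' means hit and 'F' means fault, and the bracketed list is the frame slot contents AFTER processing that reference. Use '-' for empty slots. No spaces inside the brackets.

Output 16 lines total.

F [6,-]
F [6,1]
F [6,4]
F [6,2]
H [6,2]
H [6,2]
F [6,5]
H [6,5]
H [6,5]
H [6,5]
F [3,5]
H [3,5]
F [3,6]
H [3,6]
H [3,6]
F [4,6]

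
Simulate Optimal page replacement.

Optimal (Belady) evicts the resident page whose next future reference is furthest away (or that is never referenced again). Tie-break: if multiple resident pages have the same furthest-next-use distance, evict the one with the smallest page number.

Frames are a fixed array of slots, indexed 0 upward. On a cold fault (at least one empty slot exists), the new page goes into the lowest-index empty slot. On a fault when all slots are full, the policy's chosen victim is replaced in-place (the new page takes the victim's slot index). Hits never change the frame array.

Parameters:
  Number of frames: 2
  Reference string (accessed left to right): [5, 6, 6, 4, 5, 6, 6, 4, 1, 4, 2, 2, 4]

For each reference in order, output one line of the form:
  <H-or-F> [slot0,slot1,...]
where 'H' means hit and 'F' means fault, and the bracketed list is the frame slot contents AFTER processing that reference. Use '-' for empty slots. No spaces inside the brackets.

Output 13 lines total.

F [5,-]
F [5,6]
H [5,6]
F [5,4]
H [5,4]
F [6,4]
H [6,4]
H [6,4]
F [1,4]
H [1,4]
F [2,4]
H [2,4]
H [2,4]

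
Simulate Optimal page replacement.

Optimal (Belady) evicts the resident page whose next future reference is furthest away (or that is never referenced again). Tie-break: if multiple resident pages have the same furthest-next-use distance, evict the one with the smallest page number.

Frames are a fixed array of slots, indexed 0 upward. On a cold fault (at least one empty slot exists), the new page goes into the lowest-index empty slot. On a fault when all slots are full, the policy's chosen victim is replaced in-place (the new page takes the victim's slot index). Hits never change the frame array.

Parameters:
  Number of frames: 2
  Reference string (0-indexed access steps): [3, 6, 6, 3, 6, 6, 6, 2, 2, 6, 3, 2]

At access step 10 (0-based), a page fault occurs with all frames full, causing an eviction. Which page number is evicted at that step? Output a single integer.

Answer: 6

Derivation:
Step 0: ref 3 -> FAULT, frames=[3,-]
Step 1: ref 6 -> FAULT, frames=[3,6]
Step 2: ref 6 -> HIT, frames=[3,6]
Step 3: ref 3 -> HIT, frames=[3,6]
Step 4: ref 6 -> HIT, frames=[3,6]
Step 5: ref 6 -> HIT, frames=[3,6]
Step 6: ref 6 -> HIT, frames=[3,6]
Step 7: ref 2 -> FAULT, evict 3, frames=[2,6]
Step 8: ref 2 -> HIT, frames=[2,6]
Step 9: ref 6 -> HIT, frames=[2,6]
Step 10: ref 3 -> FAULT, evict 6, frames=[2,3]
At step 10: evicted page 6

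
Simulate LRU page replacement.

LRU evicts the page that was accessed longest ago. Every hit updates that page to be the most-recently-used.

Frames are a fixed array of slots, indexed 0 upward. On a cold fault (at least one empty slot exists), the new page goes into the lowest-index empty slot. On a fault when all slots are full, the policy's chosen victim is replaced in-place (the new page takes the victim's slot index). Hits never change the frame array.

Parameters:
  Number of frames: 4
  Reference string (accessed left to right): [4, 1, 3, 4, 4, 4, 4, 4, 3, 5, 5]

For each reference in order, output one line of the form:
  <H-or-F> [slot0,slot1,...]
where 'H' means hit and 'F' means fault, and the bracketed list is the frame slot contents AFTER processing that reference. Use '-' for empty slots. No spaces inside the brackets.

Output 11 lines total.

F [4,-,-,-]
F [4,1,-,-]
F [4,1,3,-]
H [4,1,3,-]
H [4,1,3,-]
H [4,1,3,-]
H [4,1,3,-]
H [4,1,3,-]
H [4,1,3,-]
F [4,1,3,5]
H [4,1,3,5]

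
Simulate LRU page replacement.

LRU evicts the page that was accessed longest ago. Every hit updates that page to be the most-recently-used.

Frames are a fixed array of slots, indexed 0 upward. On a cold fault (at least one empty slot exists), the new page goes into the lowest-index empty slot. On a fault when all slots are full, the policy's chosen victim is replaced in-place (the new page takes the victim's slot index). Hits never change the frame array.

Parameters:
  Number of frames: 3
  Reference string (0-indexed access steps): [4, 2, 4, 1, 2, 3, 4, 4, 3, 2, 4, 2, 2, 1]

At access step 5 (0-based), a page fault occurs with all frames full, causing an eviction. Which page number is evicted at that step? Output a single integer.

Answer: 4

Derivation:
Step 0: ref 4 -> FAULT, frames=[4,-,-]
Step 1: ref 2 -> FAULT, frames=[4,2,-]
Step 2: ref 4 -> HIT, frames=[4,2,-]
Step 3: ref 1 -> FAULT, frames=[4,2,1]
Step 4: ref 2 -> HIT, frames=[4,2,1]
Step 5: ref 3 -> FAULT, evict 4, frames=[3,2,1]
At step 5: evicted page 4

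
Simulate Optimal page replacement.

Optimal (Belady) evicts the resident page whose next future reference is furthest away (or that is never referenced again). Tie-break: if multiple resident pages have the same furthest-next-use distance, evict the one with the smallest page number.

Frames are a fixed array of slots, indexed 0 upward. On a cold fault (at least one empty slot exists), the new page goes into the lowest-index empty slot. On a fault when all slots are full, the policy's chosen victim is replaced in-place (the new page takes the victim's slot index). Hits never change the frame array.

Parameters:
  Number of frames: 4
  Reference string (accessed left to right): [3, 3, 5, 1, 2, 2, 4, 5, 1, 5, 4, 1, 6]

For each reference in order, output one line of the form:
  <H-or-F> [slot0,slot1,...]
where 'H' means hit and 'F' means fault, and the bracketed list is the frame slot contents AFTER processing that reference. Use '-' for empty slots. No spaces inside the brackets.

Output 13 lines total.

F [3,-,-,-]
H [3,-,-,-]
F [3,5,-,-]
F [3,5,1,-]
F [3,5,1,2]
H [3,5,1,2]
F [3,5,1,4]
H [3,5,1,4]
H [3,5,1,4]
H [3,5,1,4]
H [3,5,1,4]
H [3,5,1,4]
F [3,5,6,4]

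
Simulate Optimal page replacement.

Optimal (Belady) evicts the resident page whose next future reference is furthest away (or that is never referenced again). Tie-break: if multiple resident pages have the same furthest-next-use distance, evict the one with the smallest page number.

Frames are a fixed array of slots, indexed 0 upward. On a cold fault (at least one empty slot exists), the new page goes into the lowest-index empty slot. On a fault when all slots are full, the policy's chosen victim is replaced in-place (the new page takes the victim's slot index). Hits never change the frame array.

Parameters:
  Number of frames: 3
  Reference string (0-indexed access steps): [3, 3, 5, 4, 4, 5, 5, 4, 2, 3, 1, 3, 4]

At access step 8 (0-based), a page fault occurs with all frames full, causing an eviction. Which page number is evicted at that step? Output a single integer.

Step 0: ref 3 -> FAULT, frames=[3,-,-]
Step 1: ref 3 -> HIT, frames=[3,-,-]
Step 2: ref 5 -> FAULT, frames=[3,5,-]
Step 3: ref 4 -> FAULT, frames=[3,5,4]
Step 4: ref 4 -> HIT, frames=[3,5,4]
Step 5: ref 5 -> HIT, frames=[3,5,4]
Step 6: ref 5 -> HIT, frames=[3,5,4]
Step 7: ref 4 -> HIT, frames=[3,5,4]
Step 8: ref 2 -> FAULT, evict 5, frames=[3,2,4]
At step 8: evicted page 5

Answer: 5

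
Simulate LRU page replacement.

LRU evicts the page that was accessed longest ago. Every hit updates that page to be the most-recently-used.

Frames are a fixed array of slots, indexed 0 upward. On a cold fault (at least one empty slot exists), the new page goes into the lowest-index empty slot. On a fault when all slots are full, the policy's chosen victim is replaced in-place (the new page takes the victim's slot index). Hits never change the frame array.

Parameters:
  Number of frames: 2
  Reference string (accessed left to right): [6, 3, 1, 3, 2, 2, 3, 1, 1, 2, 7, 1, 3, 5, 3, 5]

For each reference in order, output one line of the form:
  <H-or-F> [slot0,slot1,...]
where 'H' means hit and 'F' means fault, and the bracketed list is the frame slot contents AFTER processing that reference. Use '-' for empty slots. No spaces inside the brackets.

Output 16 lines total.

F [6,-]
F [6,3]
F [1,3]
H [1,3]
F [2,3]
H [2,3]
H [2,3]
F [1,3]
H [1,3]
F [1,2]
F [7,2]
F [7,1]
F [3,1]
F [3,5]
H [3,5]
H [3,5]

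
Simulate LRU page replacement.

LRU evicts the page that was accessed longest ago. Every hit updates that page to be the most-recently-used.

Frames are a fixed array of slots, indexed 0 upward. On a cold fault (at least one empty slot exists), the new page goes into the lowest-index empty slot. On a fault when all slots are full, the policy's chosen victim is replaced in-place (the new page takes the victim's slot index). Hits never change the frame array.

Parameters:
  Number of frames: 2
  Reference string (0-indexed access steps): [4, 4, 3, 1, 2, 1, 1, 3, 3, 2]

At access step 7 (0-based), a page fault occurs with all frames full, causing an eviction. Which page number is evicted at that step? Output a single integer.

Answer: 2

Derivation:
Step 0: ref 4 -> FAULT, frames=[4,-]
Step 1: ref 4 -> HIT, frames=[4,-]
Step 2: ref 3 -> FAULT, frames=[4,3]
Step 3: ref 1 -> FAULT, evict 4, frames=[1,3]
Step 4: ref 2 -> FAULT, evict 3, frames=[1,2]
Step 5: ref 1 -> HIT, frames=[1,2]
Step 6: ref 1 -> HIT, frames=[1,2]
Step 7: ref 3 -> FAULT, evict 2, frames=[1,3]
At step 7: evicted page 2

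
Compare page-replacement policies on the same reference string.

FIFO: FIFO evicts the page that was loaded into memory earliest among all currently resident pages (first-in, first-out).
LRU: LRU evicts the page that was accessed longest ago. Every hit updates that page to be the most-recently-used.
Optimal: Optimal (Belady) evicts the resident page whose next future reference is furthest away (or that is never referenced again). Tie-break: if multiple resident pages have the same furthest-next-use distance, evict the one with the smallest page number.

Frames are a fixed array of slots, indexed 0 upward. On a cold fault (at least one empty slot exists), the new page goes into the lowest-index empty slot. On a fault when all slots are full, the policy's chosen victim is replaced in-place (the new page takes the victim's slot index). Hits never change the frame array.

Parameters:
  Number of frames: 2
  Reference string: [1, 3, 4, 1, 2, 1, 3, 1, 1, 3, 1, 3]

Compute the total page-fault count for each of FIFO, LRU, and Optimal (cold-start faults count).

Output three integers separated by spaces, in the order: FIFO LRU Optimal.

--- FIFO ---
  step 0: ref 1 -> FAULT, frames=[1,-] (faults so far: 1)
  step 1: ref 3 -> FAULT, frames=[1,3] (faults so far: 2)
  step 2: ref 4 -> FAULT, evict 1, frames=[4,3] (faults so far: 3)
  step 3: ref 1 -> FAULT, evict 3, frames=[4,1] (faults so far: 4)
  step 4: ref 2 -> FAULT, evict 4, frames=[2,1] (faults so far: 5)
  step 5: ref 1 -> HIT, frames=[2,1] (faults so far: 5)
  step 6: ref 3 -> FAULT, evict 1, frames=[2,3] (faults so far: 6)
  step 7: ref 1 -> FAULT, evict 2, frames=[1,3] (faults so far: 7)
  step 8: ref 1 -> HIT, frames=[1,3] (faults so far: 7)
  step 9: ref 3 -> HIT, frames=[1,3] (faults so far: 7)
  step 10: ref 1 -> HIT, frames=[1,3] (faults so far: 7)
  step 11: ref 3 -> HIT, frames=[1,3] (faults so far: 7)
  FIFO total faults: 7
--- LRU ---
  step 0: ref 1 -> FAULT, frames=[1,-] (faults so far: 1)
  step 1: ref 3 -> FAULT, frames=[1,3] (faults so far: 2)
  step 2: ref 4 -> FAULT, evict 1, frames=[4,3] (faults so far: 3)
  step 3: ref 1 -> FAULT, evict 3, frames=[4,1] (faults so far: 4)
  step 4: ref 2 -> FAULT, evict 4, frames=[2,1] (faults so far: 5)
  step 5: ref 1 -> HIT, frames=[2,1] (faults so far: 5)
  step 6: ref 3 -> FAULT, evict 2, frames=[3,1] (faults so far: 6)
  step 7: ref 1 -> HIT, frames=[3,1] (faults so far: 6)
  step 8: ref 1 -> HIT, frames=[3,1] (faults so far: 6)
  step 9: ref 3 -> HIT, frames=[3,1] (faults so far: 6)
  step 10: ref 1 -> HIT, frames=[3,1] (faults so far: 6)
  step 11: ref 3 -> HIT, frames=[3,1] (faults so far: 6)
  LRU total faults: 6
--- Optimal ---
  step 0: ref 1 -> FAULT, frames=[1,-] (faults so far: 1)
  step 1: ref 3 -> FAULT, frames=[1,3] (faults so far: 2)
  step 2: ref 4 -> FAULT, evict 3, frames=[1,4] (faults so far: 3)
  step 3: ref 1 -> HIT, frames=[1,4] (faults so far: 3)
  step 4: ref 2 -> FAULT, evict 4, frames=[1,2] (faults so far: 4)
  step 5: ref 1 -> HIT, frames=[1,2] (faults so far: 4)
  step 6: ref 3 -> FAULT, evict 2, frames=[1,3] (faults so far: 5)
  step 7: ref 1 -> HIT, frames=[1,3] (faults so far: 5)
  step 8: ref 1 -> HIT, frames=[1,3] (faults so far: 5)
  step 9: ref 3 -> HIT, frames=[1,3] (faults so far: 5)
  step 10: ref 1 -> HIT, frames=[1,3] (faults so far: 5)
  step 11: ref 3 -> HIT, frames=[1,3] (faults so far: 5)
  Optimal total faults: 5

Answer: 7 6 5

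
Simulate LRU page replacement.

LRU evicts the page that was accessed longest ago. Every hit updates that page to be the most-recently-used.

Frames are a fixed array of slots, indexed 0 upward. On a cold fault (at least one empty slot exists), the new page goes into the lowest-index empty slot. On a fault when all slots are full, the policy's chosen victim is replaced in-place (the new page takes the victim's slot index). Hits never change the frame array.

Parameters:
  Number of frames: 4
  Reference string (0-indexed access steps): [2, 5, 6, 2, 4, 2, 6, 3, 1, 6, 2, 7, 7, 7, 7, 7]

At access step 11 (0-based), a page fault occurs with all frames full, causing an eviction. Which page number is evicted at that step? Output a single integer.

Step 0: ref 2 -> FAULT, frames=[2,-,-,-]
Step 1: ref 5 -> FAULT, frames=[2,5,-,-]
Step 2: ref 6 -> FAULT, frames=[2,5,6,-]
Step 3: ref 2 -> HIT, frames=[2,5,6,-]
Step 4: ref 4 -> FAULT, frames=[2,5,6,4]
Step 5: ref 2 -> HIT, frames=[2,5,6,4]
Step 6: ref 6 -> HIT, frames=[2,5,6,4]
Step 7: ref 3 -> FAULT, evict 5, frames=[2,3,6,4]
Step 8: ref 1 -> FAULT, evict 4, frames=[2,3,6,1]
Step 9: ref 6 -> HIT, frames=[2,3,6,1]
Step 10: ref 2 -> HIT, frames=[2,3,6,1]
Step 11: ref 7 -> FAULT, evict 3, frames=[2,7,6,1]
At step 11: evicted page 3

Answer: 3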